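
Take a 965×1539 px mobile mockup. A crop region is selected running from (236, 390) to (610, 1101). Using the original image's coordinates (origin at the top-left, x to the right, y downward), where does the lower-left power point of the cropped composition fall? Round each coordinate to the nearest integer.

(361, 864)

Crop width = 610 − 236 = 374 px; one third is 124.67 px.
Crop height = 1101 − 390 = 711 px; one third is 237.00 px.
The lower-left point is one-third across and two-thirds down within the crop:
x = 236 + 1 × 124.67 ≈ 361; y = 390 + 2 × 237.00 ≈ 864.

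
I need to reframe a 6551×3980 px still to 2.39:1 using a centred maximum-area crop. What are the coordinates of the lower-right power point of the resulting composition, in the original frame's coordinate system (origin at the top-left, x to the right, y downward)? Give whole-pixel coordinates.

6551/3980 < 2.39/1, so the 2.39:1 crop keeps the full width 6551 and trims height to 6551 × 1/2.39 = 2741.00 px.
Top offset = (3980 − 2741.00)/2 = 619.50 px; left offset = 0.
Lower-right is two-thirds across and two-thirds down within the crop:
x = 0.00 + 2 × 6551.00/3 ≈ 4367; y = 619.50 + 2 × 2741.00/3 ≈ 2447.

(4367, 2447)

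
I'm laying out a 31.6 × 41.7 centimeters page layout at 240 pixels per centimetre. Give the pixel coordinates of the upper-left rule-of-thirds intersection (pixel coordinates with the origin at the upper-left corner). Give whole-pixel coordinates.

(2528, 3336)

In pixels the canvas is 31.6 × 240 = 7584 wide and 41.7 × 240 = 10008 tall.
The upper-left point is one-third across and one-third down:
x = 1 × 7584/3 ≈ 2528; y = 1 × 10008/3 ≈ 3336.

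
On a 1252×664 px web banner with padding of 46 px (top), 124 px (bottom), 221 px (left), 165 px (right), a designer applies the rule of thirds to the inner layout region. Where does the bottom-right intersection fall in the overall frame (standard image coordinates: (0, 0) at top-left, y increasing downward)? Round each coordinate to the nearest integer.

x = 798 px, y = 375 px

Content width = 1252 − 221 − 165 = 866 px; content height = 664 − 46 − 124 = 494 px.
Bottom-right is two-thirds across and two-thirds down within the inner layout region.
x = 221 + 2 × 866/3 = 221 + 577.33 ≈ 798
y = 46 + 2 × 494/3 = 46 + 329.33 ≈ 375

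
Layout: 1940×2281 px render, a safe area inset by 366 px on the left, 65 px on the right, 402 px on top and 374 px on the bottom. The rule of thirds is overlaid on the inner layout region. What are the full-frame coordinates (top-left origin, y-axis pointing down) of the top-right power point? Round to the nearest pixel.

Content width = 1940 − 366 − 65 = 1509 px; content height = 2281 − 402 − 374 = 1505 px.
Top-right is two-thirds across and one-third down within the inner layout region.
x = 366 + 2 × 1509/3 = 366 + 1006.00 ≈ 1372
y = 402 + 1 × 1505/3 = 402 + 501.67 ≈ 904

(1372, 904)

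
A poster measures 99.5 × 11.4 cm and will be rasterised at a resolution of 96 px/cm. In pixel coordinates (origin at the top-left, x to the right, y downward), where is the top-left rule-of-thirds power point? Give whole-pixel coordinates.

In pixels the canvas is 99.5 × 96 = 9552 wide and 11.4 × 96 = 1094.4 tall.
The top-left point is one-third across and one-third down:
x = 1 × 9552/3 ≈ 3184; y = 1 × 1094.4/3 ≈ 365.

(3184, 365)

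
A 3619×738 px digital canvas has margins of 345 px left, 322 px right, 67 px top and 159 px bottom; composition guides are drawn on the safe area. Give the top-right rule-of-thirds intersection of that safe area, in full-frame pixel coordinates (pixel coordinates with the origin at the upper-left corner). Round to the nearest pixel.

Content width = 3619 − 345 − 322 = 2952 px; content height = 738 − 67 − 159 = 512 px.
Top-right is two-thirds across and one-third down within the safe area.
x = 345 + 2 × 2952/3 = 345 + 1968.00 ≈ 2313
y = 67 + 1 × 512/3 = 67 + 170.67 ≈ 238

(2313, 238)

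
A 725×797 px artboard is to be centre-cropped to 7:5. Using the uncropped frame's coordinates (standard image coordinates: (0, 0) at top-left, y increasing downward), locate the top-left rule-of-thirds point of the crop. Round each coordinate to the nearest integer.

(242, 312)

725/797 < 7/5, so the 7:5 crop keeps the full width 725 and trims height to 725 × 5/7 = 517.86 px.
Top offset = (797 − 517.86)/2 = 139.57 px; left offset = 0.
Top-left is one-third across and one-third down within the crop:
x = 0.00 + 1 × 725.00/3 ≈ 242; y = 139.57 + 1 × 517.86/3 ≈ 312.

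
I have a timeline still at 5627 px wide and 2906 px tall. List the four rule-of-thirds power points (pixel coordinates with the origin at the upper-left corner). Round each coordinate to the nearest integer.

One third of 5627 is 1875.67; one third of 2906 is 968.67.
Vertical third lines at x = 1876 and x = 3751; horizontal third lines at y = 969 and y = 1937.

(1876, 969), (3751, 969), (1876, 1937), (3751, 1937)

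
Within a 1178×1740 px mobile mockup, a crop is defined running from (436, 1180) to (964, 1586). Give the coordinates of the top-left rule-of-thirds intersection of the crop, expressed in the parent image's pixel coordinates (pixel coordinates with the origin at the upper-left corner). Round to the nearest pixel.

Crop width = 964 − 436 = 528 px; one third is 176.00 px.
Crop height = 1586 − 1180 = 406 px; one third is 135.33 px.
The top-left point is one-third across and one-third down within the crop:
x = 436 + 1 × 176.00 ≈ 612; y = 1180 + 1 × 135.33 ≈ 1315.

(612, 1315)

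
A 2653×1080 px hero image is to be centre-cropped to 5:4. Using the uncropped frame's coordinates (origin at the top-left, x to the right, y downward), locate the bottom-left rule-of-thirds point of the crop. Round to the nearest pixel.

2653/1080 > 5/4, so the 5:4 crop keeps the full height 1080 and trims width to 1080 × 5/4 = 1350.00 px.
Left offset = (2653 − 1350.00)/2 = 651.50 px; top offset = 0.
Bottom-left is one-third across and two-thirds down within the crop:
x = 651.50 + 1 × 1350.00/3 ≈ 1102; y = 0.00 + 2 × 1080.00/3 ≈ 720.

x = 1102 px, y = 720 px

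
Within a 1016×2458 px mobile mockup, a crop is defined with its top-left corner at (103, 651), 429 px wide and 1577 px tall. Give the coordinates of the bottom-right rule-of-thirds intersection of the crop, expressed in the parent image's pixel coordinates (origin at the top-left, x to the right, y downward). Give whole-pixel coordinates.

One third of the crop width 429 is 143.00 px.
One third of the crop height 1577 is 525.67 px.
The bottom-right point is two-thirds across and two-thirds down within the crop:
x = 103 + 2 × 143.00 ≈ 389; y = 651 + 2 × 525.67 ≈ 1702.

(389, 1702)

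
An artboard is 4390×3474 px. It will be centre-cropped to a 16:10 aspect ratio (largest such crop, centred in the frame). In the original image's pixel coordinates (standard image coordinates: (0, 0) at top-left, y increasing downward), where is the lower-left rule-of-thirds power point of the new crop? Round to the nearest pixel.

x = 1463 px, y = 2194 px

4390/3474 < 16/10, so the 16:10 crop keeps the full width 4390 and trims height to 4390 × 10/16 = 2743.75 px.
Top offset = (3474 − 2743.75)/2 = 365.12 px; left offset = 0.
Lower-left is one-third across and two-thirds down within the crop:
x = 0.00 + 1 × 4390.00/3 ≈ 1463; y = 365.12 + 2 × 2743.75/3 ≈ 2194.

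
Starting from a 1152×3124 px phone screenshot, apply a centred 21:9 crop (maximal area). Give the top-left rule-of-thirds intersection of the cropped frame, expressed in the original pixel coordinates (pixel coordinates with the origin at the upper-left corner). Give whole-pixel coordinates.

1152/3124 < 21/9, so the 21:9 crop keeps the full width 1152 and trims height to 1152 × 9/21 = 493.71 px.
Top offset = (3124 − 493.71)/2 = 1315.14 px; left offset = 0.
Top-left is one-third across and one-third down within the crop:
x = 0.00 + 1 × 1152.00/3 ≈ 384; y = 1315.14 + 1 × 493.71/3 ≈ 1480.

(384, 1480)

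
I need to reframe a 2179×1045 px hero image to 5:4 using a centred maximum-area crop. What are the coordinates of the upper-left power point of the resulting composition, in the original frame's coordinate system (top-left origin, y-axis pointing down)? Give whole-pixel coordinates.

(872, 348)

2179/1045 > 5/4, so the 5:4 crop keeps the full height 1045 and trims width to 1045 × 5/4 = 1306.25 px.
Left offset = (2179 − 1306.25)/2 = 436.38 px; top offset = 0.
Upper-left is one-third across and one-third down within the crop:
x = 436.38 + 1 × 1306.25/3 ≈ 872; y = 0.00 + 1 × 1045.00/3 ≈ 348.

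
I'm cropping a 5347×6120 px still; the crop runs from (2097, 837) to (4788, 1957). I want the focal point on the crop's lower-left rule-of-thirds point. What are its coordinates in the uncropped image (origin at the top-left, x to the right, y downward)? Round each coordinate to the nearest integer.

(2994, 1584)

Crop width = 4788 − 2097 = 2691 px; one third is 897.00 px.
Crop height = 1957 − 837 = 1120 px; one third is 373.33 px.
The lower-left point is one-third across and two-thirds down within the crop:
x = 2097 + 1 × 897.00 ≈ 2994; y = 837 + 2 × 373.33 ≈ 1584.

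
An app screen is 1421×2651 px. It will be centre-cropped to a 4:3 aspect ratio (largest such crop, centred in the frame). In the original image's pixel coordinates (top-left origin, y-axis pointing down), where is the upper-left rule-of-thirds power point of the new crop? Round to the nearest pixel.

1421/2651 < 4/3, so the 4:3 crop keeps the full width 1421 and trims height to 1421 × 3/4 = 1065.75 px.
Top offset = (2651 − 1065.75)/2 = 792.62 px; left offset = 0.
Upper-left is one-third across and one-third down within the crop:
x = 0.00 + 1 × 1421.00/3 ≈ 474; y = 792.62 + 1 × 1065.75/3 ≈ 1148.

(474, 1148)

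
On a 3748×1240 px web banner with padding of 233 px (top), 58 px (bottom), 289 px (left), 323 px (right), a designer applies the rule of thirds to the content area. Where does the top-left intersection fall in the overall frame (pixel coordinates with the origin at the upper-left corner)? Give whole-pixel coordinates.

x = 1334 px, y = 549 px

Content width = 3748 − 289 − 323 = 3136 px; content height = 1240 − 233 − 58 = 949 px.
Top-left is one-third across and one-third down within the content area.
x = 289 + 1 × 3136/3 = 289 + 1045.33 ≈ 1334
y = 233 + 1 × 949/3 = 233 + 316.33 ≈ 549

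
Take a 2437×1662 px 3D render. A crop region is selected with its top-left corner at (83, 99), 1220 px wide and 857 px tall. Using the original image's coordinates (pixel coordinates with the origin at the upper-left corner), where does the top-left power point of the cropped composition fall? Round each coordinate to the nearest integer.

One third of the crop width 1220 is 406.67 px.
One third of the crop height 857 is 285.67 px.
The top-left point is one-third across and one-third down within the crop:
x = 83 + 1 × 406.67 ≈ 490; y = 99 + 1 × 285.67 ≈ 385.

(490, 385)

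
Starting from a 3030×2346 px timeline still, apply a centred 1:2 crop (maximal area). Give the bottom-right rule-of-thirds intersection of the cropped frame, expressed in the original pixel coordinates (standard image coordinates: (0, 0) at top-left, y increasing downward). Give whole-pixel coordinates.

x = 1711 px, y = 1564 px

3030/2346 > 1/2, so the 1:2 crop keeps the full height 2346 and trims width to 2346 × 1/2 = 1173.00 px.
Left offset = (3030 − 1173.00)/2 = 928.50 px; top offset = 0.
Bottom-right is two-thirds across and two-thirds down within the crop:
x = 928.50 + 2 × 1173.00/3 ≈ 1711; y = 0.00 + 2 × 2346.00/3 ≈ 1564.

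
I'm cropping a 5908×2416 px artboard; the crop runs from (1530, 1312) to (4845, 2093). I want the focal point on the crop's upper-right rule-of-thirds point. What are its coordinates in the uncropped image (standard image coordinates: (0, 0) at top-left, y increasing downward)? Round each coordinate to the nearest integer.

Crop width = 4845 − 1530 = 3315 px; one third is 1105.00 px.
Crop height = 2093 − 1312 = 781 px; one third is 260.33 px.
The upper-right point is two-thirds across and one-third down within the crop:
x = 1530 + 2 × 1105.00 ≈ 3740; y = 1312 + 1 × 260.33 ≈ 1572.

x = 3740 px, y = 1572 px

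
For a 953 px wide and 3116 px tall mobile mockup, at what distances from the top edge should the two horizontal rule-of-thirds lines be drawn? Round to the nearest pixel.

3116 / 3 = 1038.67, so the horizontal lines sit at one and two thirds of 3116.

1039 px and 2077 px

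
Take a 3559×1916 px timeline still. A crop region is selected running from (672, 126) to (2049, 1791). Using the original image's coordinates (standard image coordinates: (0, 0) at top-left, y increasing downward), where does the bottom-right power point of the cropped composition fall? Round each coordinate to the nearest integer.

Crop width = 2049 − 672 = 1377 px; one third is 459.00 px.
Crop height = 1791 − 126 = 1665 px; one third is 555.00 px.
The bottom-right point is two-thirds across and two-thirds down within the crop:
x = 672 + 2 × 459.00 ≈ 1590; y = 126 + 2 × 555.00 ≈ 1236.

x = 1590 px, y = 1236 px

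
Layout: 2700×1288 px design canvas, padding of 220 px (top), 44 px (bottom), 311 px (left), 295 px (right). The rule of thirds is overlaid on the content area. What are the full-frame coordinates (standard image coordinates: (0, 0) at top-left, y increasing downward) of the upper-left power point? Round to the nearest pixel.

(1009, 561)

Content width = 2700 − 311 − 295 = 2094 px; content height = 1288 − 220 − 44 = 1024 px.
Upper-left is one-third across and one-third down within the content area.
x = 311 + 1 × 2094/3 = 311 + 698.00 ≈ 1009
y = 220 + 1 × 1024/3 = 220 + 341.33 ≈ 561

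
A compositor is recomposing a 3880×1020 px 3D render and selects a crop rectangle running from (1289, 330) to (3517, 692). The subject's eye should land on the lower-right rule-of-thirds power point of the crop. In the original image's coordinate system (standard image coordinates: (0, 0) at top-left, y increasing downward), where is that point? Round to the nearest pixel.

(2774, 571)

Crop width = 3517 − 1289 = 2228 px; one third is 742.67 px.
Crop height = 692 − 330 = 362 px; one third is 120.67 px.
The lower-right point is two-thirds across and two-thirds down within the crop:
x = 1289 + 2 × 742.67 ≈ 2774; y = 330 + 2 × 120.67 ≈ 571.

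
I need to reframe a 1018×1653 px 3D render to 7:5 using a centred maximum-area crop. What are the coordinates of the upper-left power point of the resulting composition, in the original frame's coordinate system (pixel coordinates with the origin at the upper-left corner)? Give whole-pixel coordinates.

1018/1653 < 7/5, so the 7:5 crop keeps the full width 1018 and trims height to 1018 × 5/7 = 727.14 px.
Top offset = (1653 − 727.14)/2 = 462.93 px; left offset = 0.
Upper-left is one-third across and one-third down within the crop:
x = 0.00 + 1 × 1018.00/3 ≈ 339; y = 462.93 + 1 × 727.14/3 ≈ 705.

x = 339 px, y = 705 px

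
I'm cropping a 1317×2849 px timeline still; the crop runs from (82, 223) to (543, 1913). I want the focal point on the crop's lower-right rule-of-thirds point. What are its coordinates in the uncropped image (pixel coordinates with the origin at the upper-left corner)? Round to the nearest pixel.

Crop width = 543 − 82 = 461 px; one third is 153.67 px.
Crop height = 1913 − 223 = 1690 px; one third is 563.33 px.
The lower-right point is two-thirds across and two-thirds down within the crop:
x = 82 + 2 × 153.67 ≈ 389; y = 223 + 2 × 563.33 ≈ 1350.

x = 389 px, y = 1350 px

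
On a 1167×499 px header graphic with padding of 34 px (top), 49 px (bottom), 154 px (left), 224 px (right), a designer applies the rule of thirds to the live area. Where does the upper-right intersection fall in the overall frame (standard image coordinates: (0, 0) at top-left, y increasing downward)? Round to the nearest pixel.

Content width = 1167 − 154 − 224 = 789 px; content height = 499 − 34 − 49 = 416 px.
Upper-right is two-thirds across and one-third down within the live area.
x = 154 + 2 × 789/3 = 154 + 526.00 ≈ 680
y = 34 + 1 × 416/3 = 34 + 138.67 ≈ 173

x = 680 px, y = 173 px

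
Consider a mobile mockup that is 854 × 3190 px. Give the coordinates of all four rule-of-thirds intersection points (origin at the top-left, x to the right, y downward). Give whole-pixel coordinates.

One third of 854 is 284.67; one third of 3190 is 1063.33.
Vertical third lines at x = 285 and x = 569; horizontal third lines at y = 1063 and y = 2127.

(285, 1063), (569, 1063), (285, 2127), (569, 2127)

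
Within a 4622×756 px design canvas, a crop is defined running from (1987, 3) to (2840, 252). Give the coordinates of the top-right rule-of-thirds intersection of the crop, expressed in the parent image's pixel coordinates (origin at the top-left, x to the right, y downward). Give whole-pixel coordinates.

Crop width = 2840 − 1987 = 853 px; one third is 284.33 px.
Crop height = 252 − 3 = 249 px; one third is 83.00 px.
The top-right point is two-thirds across and one-third down within the crop:
x = 1987 + 2 × 284.33 ≈ 2556; y = 3 + 1 × 83.00 ≈ 86.

x = 2556 px, y = 86 px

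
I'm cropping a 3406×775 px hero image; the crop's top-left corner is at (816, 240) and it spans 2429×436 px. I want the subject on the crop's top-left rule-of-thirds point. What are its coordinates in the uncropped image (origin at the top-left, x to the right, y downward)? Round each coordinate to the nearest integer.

One third of the crop width 2429 is 809.67 px.
One third of the crop height 436 is 145.33 px.
The top-left point is one-third across and one-third down within the crop:
x = 816 + 1 × 809.67 ≈ 1626; y = 240 + 1 × 145.33 ≈ 385.

x = 1626 px, y = 385 px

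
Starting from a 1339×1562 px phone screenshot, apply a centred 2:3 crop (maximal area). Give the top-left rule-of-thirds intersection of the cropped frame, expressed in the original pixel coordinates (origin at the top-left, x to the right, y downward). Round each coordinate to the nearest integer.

1339/1562 > 2/3, so the 2:3 crop keeps the full height 1562 and trims width to 1562 × 2/3 = 1041.33 px.
Left offset = (1339 − 1041.33)/2 = 148.83 px; top offset = 0.
Top-left is one-third across and one-third down within the crop:
x = 148.83 + 1 × 1041.33/3 ≈ 496; y = 0.00 + 1 × 1562.00/3 ≈ 521.

x = 496 px, y = 521 px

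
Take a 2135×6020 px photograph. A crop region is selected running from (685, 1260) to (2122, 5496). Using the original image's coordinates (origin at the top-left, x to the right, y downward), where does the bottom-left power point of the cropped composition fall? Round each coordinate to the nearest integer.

(1164, 4084)

Crop width = 2122 − 685 = 1437 px; one third is 479.00 px.
Crop height = 5496 − 1260 = 4236 px; one third is 1412.00 px.
The bottom-left point is one-third across and two-thirds down within the crop:
x = 685 + 1 × 479.00 ≈ 1164; y = 1260 + 2 × 1412.00 ≈ 4084.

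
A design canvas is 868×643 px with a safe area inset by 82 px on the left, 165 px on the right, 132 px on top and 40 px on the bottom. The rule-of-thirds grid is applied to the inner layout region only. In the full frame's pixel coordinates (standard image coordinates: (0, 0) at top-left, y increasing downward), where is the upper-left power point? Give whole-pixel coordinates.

Content width = 868 − 82 − 165 = 621 px; content height = 643 − 132 − 40 = 471 px.
Upper-left is one-third across and one-third down within the inner layout region.
x = 82 + 1 × 621/3 = 82 + 207.00 ≈ 289
y = 132 + 1 × 471/3 = 132 + 157.00 ≈ 289

(289, 289)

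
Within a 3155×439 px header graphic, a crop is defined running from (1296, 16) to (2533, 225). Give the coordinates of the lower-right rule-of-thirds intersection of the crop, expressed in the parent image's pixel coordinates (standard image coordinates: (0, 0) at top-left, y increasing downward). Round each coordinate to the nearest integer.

(2121, 155)

Crop width = 2533 − 1296 = 1237 px; one third is 412.33 px.
Crop height = 225 − 16 = 209 px; one third is 69.67 px.
The lower-right point is two-thirds across and two-thirds down within the crop:
x = 1296 + 2 × 412.33 ≈ 2121; y = 16 + 2 × 69.67 ≈ 155.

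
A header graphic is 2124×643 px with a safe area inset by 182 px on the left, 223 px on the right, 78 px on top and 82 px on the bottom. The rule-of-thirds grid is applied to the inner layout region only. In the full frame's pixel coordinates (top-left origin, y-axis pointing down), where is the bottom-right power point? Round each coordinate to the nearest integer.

Content width = 2124 − 182 − 223 = 1719 px; content height = 643 − 78 − 82 = 483 px.
Bottom-right is two-thirds across and two-thirds down within the inner layout region.
x = 182 + 2 × 1719/3 = 182 + 1146.00 ≈ 1328
y = 78 + 2 × 483/3 = 78 + 322.00 ≈ 400

x = 1328 px, y = 400 px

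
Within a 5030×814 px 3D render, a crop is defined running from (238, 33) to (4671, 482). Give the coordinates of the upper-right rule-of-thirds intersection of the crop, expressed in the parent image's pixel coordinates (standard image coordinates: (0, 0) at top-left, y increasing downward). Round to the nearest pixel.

x = 3193 px, y = 183 px

Crop width = 4671 − 238 = 4433 px; one third is 1477.67 px.
Crop height = 482 − 33 = 449 px; one third is 149.67 px.
The upper-right point is two-thirds across and one-third down within the crop:
x = 238 + 2 × 1477.67 ≈ 3193; y = 33 + 1 × 149.67 ≈ 183.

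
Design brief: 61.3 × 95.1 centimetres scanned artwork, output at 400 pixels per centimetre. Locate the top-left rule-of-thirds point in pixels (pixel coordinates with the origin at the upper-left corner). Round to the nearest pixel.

(8173, 12680)

In pixels the canvas is 61.3 × 400 = 24520 wide and 95.1 × 400 = 38040 tall.
The top-left point is one-third across and one-third down:
x = 1 × 24520/3 ≈ 8173; y = 1 × 38040/3 ≈ 12680.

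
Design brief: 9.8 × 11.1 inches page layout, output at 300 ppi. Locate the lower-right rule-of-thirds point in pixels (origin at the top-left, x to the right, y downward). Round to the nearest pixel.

In pixels the canvas is 9.8 × 300 = 2940 wide and 11.1 × 300 = 3330 tall.
The lower-right point is two-thirds across and two-thirds down:
x = 2 × 2940/3 ≈ 1960; y = 2 × 3330/3 ≈ 2220.

x = 1960 px, y = 2220 px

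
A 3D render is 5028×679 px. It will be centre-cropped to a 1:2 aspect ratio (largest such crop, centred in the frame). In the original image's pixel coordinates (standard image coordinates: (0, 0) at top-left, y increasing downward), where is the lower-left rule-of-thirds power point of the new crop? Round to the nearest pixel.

5028/679 > 1/2, so the 1:2 crop keeps the full height 679 and trims width to 679 × 1/2 = 339.50 px.
Left offset = (5028 − 339.50)/2 = 2344.25 px; top offset = 0.
Lower-left is one-third across and two-thirds down within the crop:
x = 2344.25 + 1 × 339.50/3 ≈ 2457; y = 0.00 + 2 × 679.00/3 ≈ 453.

(2457, 453)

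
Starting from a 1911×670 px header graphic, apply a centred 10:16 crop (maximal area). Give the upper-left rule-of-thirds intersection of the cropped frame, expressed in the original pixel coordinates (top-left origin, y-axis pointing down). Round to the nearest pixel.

(886, 223)

1911/670 > 10/16, so the 10:16 crop keeps the full height 670 and trims width to 670 × 10/16 = 418.75 px.
Left offset = (1911 − 418.75)/2 = 746.12 px; top offset = 0.
Upper-left is one-third across and one-third down within the crop:
x = 746.12 + 1 × 418.75/3 ≈ 886; y = 0.00 + 1 × 670.00/3 ≈ 223.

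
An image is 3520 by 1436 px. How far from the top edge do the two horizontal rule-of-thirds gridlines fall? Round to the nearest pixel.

1436 / 3 = 478.67, so the horizontal lines sit at one and two thirds of 1436.

y = 479 px and y = 957 px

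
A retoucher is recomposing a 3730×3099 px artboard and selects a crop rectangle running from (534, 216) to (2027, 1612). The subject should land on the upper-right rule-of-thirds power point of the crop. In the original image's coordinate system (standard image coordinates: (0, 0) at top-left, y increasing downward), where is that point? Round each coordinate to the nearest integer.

Crop width = 2027 − 534 = 1493 px; one third is 497.67 px.
Crop height = 1612 − 216 = 1396 px; one third is 465.33 px.
The upper-right point is two-thirds across and one-third down within the crop:
x = 534 + 2 × 497.67 ≈ 1529; y = 216 + 1 × 465.33 ≈ 681.

x = 1529 px, y = 681 px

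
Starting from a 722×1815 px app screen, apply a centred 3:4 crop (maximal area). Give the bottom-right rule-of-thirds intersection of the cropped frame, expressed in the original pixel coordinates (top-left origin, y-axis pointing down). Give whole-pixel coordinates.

722/1815 < 3/4, so the 3:4 crop keeps the full width 722 and trims height to 722 × 4/3 = 962.67 px.
Top offset = (1815 − 962.67)/2 = 426.17 px; left offset = 0.
Bottom-right is two-thirds across and two-thirds down within the crop:
x = 0.00 + 2 × 722.00/3 ≈ 481; y = 426.17 + 2 × 962.67/3 ≈ 1068.

(481, 1068)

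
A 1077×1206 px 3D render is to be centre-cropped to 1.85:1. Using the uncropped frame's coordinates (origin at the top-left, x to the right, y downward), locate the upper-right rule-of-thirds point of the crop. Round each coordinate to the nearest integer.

(718, 506)

1077/1206 < 1.85/1, so the 1.85:1 crop keeps the full width 1077 and trims height to 1077 × 1/1.85 = 582.16 px.
Top offset = (1206 − 582.16)/2 = 311.92 px; left offset = 0.
Upper-right is two-thirds across and one-third down within the crop:
x = 0.00 + 2 × 1077.00/3 ≈ 718; y = 311.92 + 1 × 582.16/3 ≈ 506.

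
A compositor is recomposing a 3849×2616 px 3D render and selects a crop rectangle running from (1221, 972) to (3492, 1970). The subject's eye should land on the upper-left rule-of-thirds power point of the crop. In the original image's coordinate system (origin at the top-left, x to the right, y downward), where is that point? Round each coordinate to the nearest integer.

(1978, 1305)

Crop width = 3492 − 1221 = 2271 px; one third is 757.00 px.
Crop height = 1970 − 972 = 998 px; one third is 332.67 px.
The upper-left point is one-third across and one-third down within the crop:
x = 1221 + 1 × 757.00 ≈ 1978; y = 972 + 1 × 332.67 ≈ 1305.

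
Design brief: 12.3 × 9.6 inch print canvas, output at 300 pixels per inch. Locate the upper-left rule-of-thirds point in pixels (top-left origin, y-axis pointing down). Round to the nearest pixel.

In pixels the canvas is 12.3 × 300 = 3690 wide and 9.6 × 300 = 2880 tall.
The upper-left point is one-third across and one-third down:
x = 1 × 3690/3 ≈ 1230; y = 1 × 2880/3 ≈ 960.

(1230, 960)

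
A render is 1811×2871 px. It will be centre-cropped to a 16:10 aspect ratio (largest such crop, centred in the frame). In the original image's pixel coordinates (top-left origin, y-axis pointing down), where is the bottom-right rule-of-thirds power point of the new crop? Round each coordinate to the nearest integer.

1811/2871 < 16/10, so the 16:10 crop keeps the full width 1811 and trims height to 1811 × 10/16 = 1131.88 px.
Top offset = (2871 − 1131.88)/2 = 869.56 px; left offset = 0.
Bottom-right is two-thirds across and two-thirds down within the crop:
x = 0.00 + 2 × 1811.00/3 ≈ 1207; y = 869.56 + 2 × 1131.88/3 ≈ 1624.

x = 1207 px, y = 1624 px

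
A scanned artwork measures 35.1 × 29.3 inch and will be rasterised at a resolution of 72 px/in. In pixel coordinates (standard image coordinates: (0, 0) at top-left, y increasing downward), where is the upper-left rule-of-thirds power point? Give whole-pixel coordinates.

In pixels the canvas is 35.1 × 72 = 2527.2 wide and 29.3 × 72 = 2109.6 tall.
The upper-left point is one-third across and one-third down:
x = 1 × 2527.2/3 ≈ 842; y = 1 × 2109.6/3 ≈ 703.

x = 842 px, y = 703 px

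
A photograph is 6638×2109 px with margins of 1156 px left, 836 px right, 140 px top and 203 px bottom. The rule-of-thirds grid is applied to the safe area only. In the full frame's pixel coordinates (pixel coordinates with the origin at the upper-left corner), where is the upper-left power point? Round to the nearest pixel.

x = 2705 px, y = 729 px

Content width = 6638 − 1156 − 836 = 4646 px; content height = 2109 − 140 − 203 = 1766 px.
Upper-left is one-third across and one-third down within the safe area.
x = 1156 + 1 × 4646/3 = 1156 + 1548.67 ≈ 2705
y = 140 + 1 × 1766/3 = 140 + 588.67 ≈ 729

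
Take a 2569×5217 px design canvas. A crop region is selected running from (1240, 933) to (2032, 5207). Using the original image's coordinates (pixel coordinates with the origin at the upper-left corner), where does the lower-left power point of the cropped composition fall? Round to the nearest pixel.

Crop width = 2032 − 1240 = 792 px; one third is 264.00 px.
Crop height = 5207 − 933 = 4274 px; one third is 1424.67 px.
The lower-left point is one-third across and two-thirds down within the crop:
x = 1240 + 1 × 264.00 ≈ 1504; y = 933 + 2 × 1424.67 ≈ 3782.

(1504, 3782)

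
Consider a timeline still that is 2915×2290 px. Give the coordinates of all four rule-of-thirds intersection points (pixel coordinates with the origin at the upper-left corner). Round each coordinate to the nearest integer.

(972, 763), (1943, 763), (972, 1527), (1943, 1527)

One third of 2915 is 971.67; one third of 2290 is 763.33.
Vertical third lines at x = 972 and x = 1943; horizontal third lines at y = 763 and y = 1527.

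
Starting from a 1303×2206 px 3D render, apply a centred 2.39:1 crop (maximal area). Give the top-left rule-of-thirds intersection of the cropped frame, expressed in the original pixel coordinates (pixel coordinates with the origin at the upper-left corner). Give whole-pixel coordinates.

1303/2206 < 2.39/1, so the 2.39:1 crop keeps the full width 1303 and trims height to 1303 × 1/2.39 = 545.19 px.
Top offset = (2206 − 545.19)/2 = 830.41 px; left offset = 0.
Top-left is one-third across and one-third down within the crop:
x = 0.00 + 1 × 1303.00/3 ≈ 434; y = 830.41 + 1 × 545.19/3 ≈ 1012.

x = 434 px, y = 1012 px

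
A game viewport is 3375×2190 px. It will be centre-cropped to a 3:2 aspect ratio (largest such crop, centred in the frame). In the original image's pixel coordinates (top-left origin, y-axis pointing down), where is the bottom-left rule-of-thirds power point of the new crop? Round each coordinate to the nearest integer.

3375/2190 > 3/2, so the 3:2 crop keeps the full height 2190 and trims width to 2190 × 3/2 = 3285.00 px.
Left offset = (3375 − 3285.00)/2 = 45.00 px; top offset = 0.
Bottom-left is one-third across and two-thirds down within the crop:
x = 45.00 + 1 × 3285.00/3 ≈ 1140; y = 0.00 + 2 × 2190.00/3 ≈ 1460.

(1140, 1460)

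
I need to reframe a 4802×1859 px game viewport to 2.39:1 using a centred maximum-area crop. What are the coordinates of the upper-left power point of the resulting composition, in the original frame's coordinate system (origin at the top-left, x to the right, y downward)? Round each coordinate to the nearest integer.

x = 1660 px, y = 620 px

4802/1859 > 2.39/1, so the 2.39:1 crop keeps the full height 1859 and trims width to 1859 × 2.39/1 = 4443.01 px.
Left offset = (4802 − 4443.01)/2 = 179.49 px; top offset = 0.
Upper-left is one-third across and one-third down within the crop:
x = 179.49 + 1 × 4443.01/3 ≈ 1660; y = 0.00 + 1 × 1859.00/3 ≈ 620.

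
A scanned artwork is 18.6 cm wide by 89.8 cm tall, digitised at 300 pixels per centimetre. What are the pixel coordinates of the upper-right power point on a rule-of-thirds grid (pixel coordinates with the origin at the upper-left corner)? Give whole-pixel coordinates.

In pixels the canvas is 18.6 × 300 = 5580 wide and 89.8 × 300 = 26940 tall.
The upper-right point is two-thirds across and one-third down:
x = 2 × 5580/3 ≈ 3720; y = 1 × 26940/3 ≈ 8980.

x = 3720 px, y = 8980 px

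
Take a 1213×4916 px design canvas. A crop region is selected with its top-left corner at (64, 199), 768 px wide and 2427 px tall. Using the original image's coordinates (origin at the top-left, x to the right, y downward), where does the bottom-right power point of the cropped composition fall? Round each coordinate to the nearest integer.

One third of the crop width 768 is 256.00 px.
One third of the crop height 2427 is 809.00 px.
The bottom-right point is two-thirds across and two-thirds down within the crop:
x = 64 + 2 × 256.00 ≈ 576; y = 199 + 2 × 809.00 ≈ 1817.

x = 576 px, y = 1817 px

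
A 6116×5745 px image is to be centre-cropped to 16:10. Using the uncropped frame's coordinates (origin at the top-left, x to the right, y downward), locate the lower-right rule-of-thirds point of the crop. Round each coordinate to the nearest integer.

6116/5745 < 16/10, so the 16:10 crop keeps the full width 6116 and trims height to 6116 × 10/16 = 3822.50 px.
Top offset = (5745 − 3822.50)/2 = 961.25 px; left offset = 0.
Lower-right is two-thirds across and two-thirds down within the crop:
x = 0.00 + 2 × 6116.00/3 ≈ 4077; y = 961.25 + 2 × 3822.50/3 ≈ 3510.

x = 4077 px, y = 3510 px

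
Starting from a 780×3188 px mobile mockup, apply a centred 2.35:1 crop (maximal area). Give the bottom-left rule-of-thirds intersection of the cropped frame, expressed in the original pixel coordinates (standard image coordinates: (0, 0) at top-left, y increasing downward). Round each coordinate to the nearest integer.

x = 260 px, y = 1649 px

780/3188 < 2.35/1, so the 2.35:1 crop keeps the full width 780 and trims height to 780 × 1/2.35 = 331.91 px.
Top offset = (3188 − 331.91)/2 = 1428.04 px; left offset = 0.
Bottom-left is one-third across and two-thirds down within the crop:
x = 0.00 + 1 × 780.00/3 ≈ 260; y = 1428.04 + 2 × 331.91/3 ≈ 1649.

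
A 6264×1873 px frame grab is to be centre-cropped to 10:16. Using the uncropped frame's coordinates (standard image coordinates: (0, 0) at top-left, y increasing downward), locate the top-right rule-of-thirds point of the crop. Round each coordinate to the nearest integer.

x = 3327 px, y = 624 px

6264/1873 > 10/16, so the 10:16 crop keeps the full height 1873 and trims width to 1873 × 10/16 = 1170.62 px.
Left offset = (6264 − 1170.62)/2 = 2546.69 px; top offset = 0.
Top-right is two-thirds across and one-third down within the crop:
x = 2546.69 + 2 × 1170.62/3 ≈ 3327; y = 0.00 + 1 × 1873.00/3 ≈ 624.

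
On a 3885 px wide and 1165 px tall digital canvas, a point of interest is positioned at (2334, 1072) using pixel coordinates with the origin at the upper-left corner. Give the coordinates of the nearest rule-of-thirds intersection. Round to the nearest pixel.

Third lines: x ∈ {1295, 2590}, y ∈ {388, 777}.
2334 is closer to x = 2590; 1072 is closer to y = 777.
So the nearest intersection is the lower-right power point.

(2590, 777)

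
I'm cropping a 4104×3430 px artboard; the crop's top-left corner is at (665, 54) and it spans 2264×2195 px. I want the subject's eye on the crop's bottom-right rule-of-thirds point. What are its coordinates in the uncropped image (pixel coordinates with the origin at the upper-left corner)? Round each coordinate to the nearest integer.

One third of the crop width 2264 is 754.67 px.
One third of the crop height 2195 is 731.67 px.
The bottom-right point is two-thirds across and two-thirds down within the crop:
x = 665 + 2 × 754.67 ≈ 2174; y = 54 + 2 × 731.67 ≈ 1517.

x = 2174 px, y = 1517 px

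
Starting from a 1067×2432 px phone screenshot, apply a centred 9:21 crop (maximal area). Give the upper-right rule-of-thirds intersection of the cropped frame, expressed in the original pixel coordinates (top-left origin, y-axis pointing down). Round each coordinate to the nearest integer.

1067/2432 > 9/21, so the 9:21 crop keeps the full height 2432 and trims width to 2432 × 9/21 = 1042.29 px.
Left offset = (1067 − 1042.29)/2 = 12.36 px; top offset = 0.
Upper-right is two-thirds across and one-third down within the crop:
x = 12.36 + 2 × 1042.29/3 ≈ 707; y = 0.00 + 1 × 2432.00/3 ≈ 811.

(707, 811)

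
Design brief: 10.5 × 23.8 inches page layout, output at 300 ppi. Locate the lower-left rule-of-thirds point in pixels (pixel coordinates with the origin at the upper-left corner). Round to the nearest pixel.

In pixels the canvas is 10.5 × 300 = 3150 wide and 23.8 × 300 = 7140 tall.
The lower-left point is one-third across and two-thirds down:
x = 1 × 3150/3 ≈ 1050; y = 2 × 7140/3 ≈ 4760.

x = 1050 px, y = 4760 px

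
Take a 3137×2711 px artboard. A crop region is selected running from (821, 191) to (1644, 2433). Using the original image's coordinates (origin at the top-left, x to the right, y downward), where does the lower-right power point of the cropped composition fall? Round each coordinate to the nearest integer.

Crop width = 1644 − 821 = 823 px; one third is 274.33 px.
Crop height = 2433 − 191 = 2242 px; one third is 747.33 px.
The lower-right point is two-thirds across and two-thirds down within the crop:
x = 821 + 2 × 274.33 ≈ 1370; y = 191 + 2 × 747.33 ≈ 1686.

(1370, 1686)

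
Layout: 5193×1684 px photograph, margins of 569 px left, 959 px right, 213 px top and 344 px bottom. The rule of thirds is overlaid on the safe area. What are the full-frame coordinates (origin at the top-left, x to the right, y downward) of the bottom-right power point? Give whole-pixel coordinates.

Content width = 5193 − 569 − 959 = 3665 px; content height = 1684 − 213 − 344 = 1127 px.
Bottom-right is two-thirds across and two-thirds down within the safe area.
x = 569 + 2 × 3665/3 = 569 + 2443.33 ≈ 3012
y = 213 + 2 × 1127/3 = 213 + 751.33 ≈ 964

x = 3012 px, y = 964 px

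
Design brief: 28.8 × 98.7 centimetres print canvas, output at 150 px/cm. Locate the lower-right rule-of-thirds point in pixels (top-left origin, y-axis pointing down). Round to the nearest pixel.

(2880, 9870)

In pixels the canvas is 28.8 × 150 = 4320 wide and 98.7 × 150 = 14805 tall.
The lower-right point is two-thirds across and two-thirds down:
x = 2 × 4320/3 ≈ 2880; y = 2 × 14805/3 ≈ 9870.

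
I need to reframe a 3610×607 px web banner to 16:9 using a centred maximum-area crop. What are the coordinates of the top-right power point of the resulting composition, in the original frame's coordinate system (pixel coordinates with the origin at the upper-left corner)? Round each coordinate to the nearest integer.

x = 1985 px, y = 202 px

3610/607 > 16/9, so the 16:9 crop keeps the full height 607 and trims width to 607 × 16/9 = 1079.11 px.
Left offset = (3610 − 1079.11)/2 = 1265.44 px; top offset = 0.
Top-right is two-thirds across and one-third down within the crop:
x = 1265.44 + 2 × 1079.11/3 ≈ 1985; y = 0.00 + 1 × 607.00/3 ≈ 202.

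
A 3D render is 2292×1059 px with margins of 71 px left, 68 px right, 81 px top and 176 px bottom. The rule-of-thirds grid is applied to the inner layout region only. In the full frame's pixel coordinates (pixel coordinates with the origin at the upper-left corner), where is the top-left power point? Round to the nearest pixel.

(789, 348)

Content width = 2292 − 71 − 68 = 2153 px; content height = 1059 − 81 − 176 = 802 px.
Top-left is one-third across and one-third down within the inner layout region.
x = 71 + 1 × 2153/3 = 71 + 717.67 ≈ 789
y = 81 + 1 × 802/3 = 81 + 267.33 ≈ 348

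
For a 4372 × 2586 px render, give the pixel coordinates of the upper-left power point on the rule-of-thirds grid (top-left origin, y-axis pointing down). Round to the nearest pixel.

The upper-left point sits one-third of the way across and one-third of the way down.
x = 1 × 4372/3 ≈ 1457; y = 1 × 2586/3 ≈ 862.

(1457, 862)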